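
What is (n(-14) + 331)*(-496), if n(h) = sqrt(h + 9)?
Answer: -164176 - 496*I*sqrt(5) ≈ -1.6418e+5 - 1109.1*I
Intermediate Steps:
n(h) = sqrt(9 + h)
(n(-14) + 331)*(-496) = (sqrt(9 - 14) + 331)*(-496) = (sqrt(-5) + 331)*(-496) = (I*sqrt(5) + 331)*(-496) = (331 + I*sqrt(5))*(-496) = -164176 - 496*I*sqrt(5)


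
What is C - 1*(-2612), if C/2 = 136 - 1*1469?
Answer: -54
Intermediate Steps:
C = -2666 (C = 2*(136 - 1*1469) = 2*(136 - 1469) = 2*(-1333) = -2666)
C - 1*(-2612) = -2666 - 1*(-2612) = -2666 + 2612 = -54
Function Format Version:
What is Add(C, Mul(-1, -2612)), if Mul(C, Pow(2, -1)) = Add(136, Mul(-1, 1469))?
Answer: -54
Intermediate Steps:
C = -2666 (C = Mul(2, Add(136, Mul(-1, 1469))) = Mul(2, Add(136, -1469)) = Mul(2, -1333) = -2666)
Add(C, Mul(-1, -2612)) = Add(-2666, Mul(-1, -2612)) = Add(-2666, 2612) = -54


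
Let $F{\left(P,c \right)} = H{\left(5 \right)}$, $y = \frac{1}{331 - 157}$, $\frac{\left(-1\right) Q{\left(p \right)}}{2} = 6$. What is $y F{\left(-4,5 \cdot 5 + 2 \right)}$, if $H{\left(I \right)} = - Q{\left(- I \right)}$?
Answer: $\frac{2}{29} \approx 0.068966$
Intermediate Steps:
$Q{\left(p \right)} = -12$ ($Q{\left(p \right)} = \left(-2\right) 6 = -12$)
$y = \frac{1}{174} \approx 0.0057471$
$H{\left(I \right)} = 12$ ($H{\left(I \right)} = \left(-1\right) \left(-12\right) = 12$)
$F{\left(P,c \right)} = 12$
$y F{\left(-4,5 \cdot 5 + 2 \right)} = \frac{1}{174} \cdot 12 = \frac{2}{29}$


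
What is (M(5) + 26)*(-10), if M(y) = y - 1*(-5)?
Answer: -360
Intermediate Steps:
M(y) = 5 + y (M(y) = y + 5 = 5 + y)
(M(5) + 26)*(-10) = ((5 + 5) + 26)*(-10) = (10 + 26)*(-10) = 36*(-10) = -360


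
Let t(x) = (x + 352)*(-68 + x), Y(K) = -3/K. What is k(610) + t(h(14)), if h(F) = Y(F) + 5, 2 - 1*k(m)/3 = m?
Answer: -4778079/196 ≈ -24378.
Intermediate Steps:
k(m) = 6 - 3*m
h(F) = 5 - 3/F (h(F) = -3/F + 5 = 5 - 3/F)
t(x) = (-68 + x)*(352 + x) (t(x) = (352 + x)*(-68 + x) = (-68 + x)*(352 + x))
k(610) + t(h(14)) = (6 - 3*610) + (-23936 + (5 - 3/14)² + 284*(5 - 3/14)) = (6 - 1830) + (-23936 + (5 - 3*1/14)² + 284*(5 - 3*1/14)) = -1824 + (-23936 + (5 - 3/14)² + 284*(5 - 3/14)) = -1824 + (-23936 + (67/14)² + 284*(67/14)) = -1824 + (-23936 + 4489/196 + 9514/7) = -1824 - 4420575/196 = -4778079/196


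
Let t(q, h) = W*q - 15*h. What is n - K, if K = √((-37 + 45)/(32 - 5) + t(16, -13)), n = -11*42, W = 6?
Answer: -462 - 11*√195/9 ≈ -479.07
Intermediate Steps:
t(q, h) = -15*h + 6*q (t(q, h) = 6*q - 15*h = -15*h + 6*q)
n = -462
K = 11*√195/9 (K = √((-37 + 45)/(32 - 5) + (-15*(-13) + 6*16)) = √(8/27 + (195 + 96)) = √(8*(1/27) + 291) = √(8/27 + 291) = √(7865/27) = 11*√195/9 ≈ 17.067)
n - K = -462 - 11*√195/9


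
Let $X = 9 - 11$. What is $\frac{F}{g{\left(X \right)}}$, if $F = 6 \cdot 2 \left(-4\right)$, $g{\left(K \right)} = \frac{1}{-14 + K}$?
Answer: $768$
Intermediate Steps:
$X = -2$ ($X = 9 - 11 = -2$)
$F = -48$ ($F = 12 \left(-4\right) = -48$)
$\frac{F}{g{\left(X \right)}} = \frac{1}{\frac{1}{-14 - 2}} \left(-48\right) = \frac{1}{\frac{1}{-16}} \left(-48\right) = \frac{1}{- \frac{1}{16}} \left(-48\right) = \left(-16\right) \left(-48\right) = 768$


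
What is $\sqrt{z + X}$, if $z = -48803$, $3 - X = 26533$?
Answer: $i \sqrt{75333} \approx 274.47 i$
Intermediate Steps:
$X = -26530$ ($X = 3 - 26533 = -26530$)
$\sqrt{z + X} = \sqrt{-48803 - 26530} = \sqrt{-75333} = i \sqrt{75333}$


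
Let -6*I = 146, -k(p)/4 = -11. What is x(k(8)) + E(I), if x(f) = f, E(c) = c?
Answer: 59/3 ≈ 19.667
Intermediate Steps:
k(p) = 44 (k(p) = -4*(-11) = 44)
I = -73/3 (I = -1/6*146 = -73/3 ≈ -24.333)
x(k(8)) + E(I) = 44 - 73/3 = 59/3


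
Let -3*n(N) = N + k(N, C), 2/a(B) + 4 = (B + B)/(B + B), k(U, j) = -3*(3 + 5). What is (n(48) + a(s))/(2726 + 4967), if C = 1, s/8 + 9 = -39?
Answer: -26/23079 ≈ -0.0011266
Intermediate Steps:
s = -384 (s = -72 + 8*(-39) = -72 - 312 = -384)
k(U, j) = -24 (k(U, j) = -3*8 = -24)
a(B) = -⅔ (a(B) = 2/(-4 + (B + B)/(B + B)) = 2/(-4 + (2*B)/((2*B))) = 2/(-4 + (2*B)*(1/(2*B))) = 2/(-4 + 1) = 2/(-3) = 2*(-⅓) = -⅔)
n(N) = 8 - N/3 (n(N) = -(N - 24)/3 = -(-24 + N)/3 = 8 - N/3)
(n(48) + a(s))/(2726 + 4967) = ((8 - ⅓*48) - ⅔)/(2726 + 4967) = ((8 - 16) - ⅔)/7693 = (-8 - ⅔)*(1/7693) = -26/3*1/7693 = -26/23079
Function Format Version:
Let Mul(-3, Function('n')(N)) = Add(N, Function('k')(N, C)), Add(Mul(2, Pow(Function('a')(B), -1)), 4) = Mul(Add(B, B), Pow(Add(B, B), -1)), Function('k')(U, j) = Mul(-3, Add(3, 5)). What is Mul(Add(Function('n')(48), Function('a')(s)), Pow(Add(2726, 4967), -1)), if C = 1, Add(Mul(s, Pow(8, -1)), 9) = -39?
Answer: Rational(-26, 23079) ≈ -0.0011266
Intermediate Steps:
s = -384 (s = Add(-72, Mul(8, -39)) = Add(-72, -312) = -384)
Function('k')(U, j) = -24 (Function('k')(U, j) = Mul(-3, 8) = -24)
Function('a')(B) = Rational(-2, 3) (Function('a')(B) = Mul(2, Pow(Add(-4, Mul(Add(B, B), Pow(Add(B, B), -1))), -1)) = Mul(2, Pow(Add(-4, Mul(Mul(2, B), Pow(Mul(2, B), -1))), -1)) = Mul(2, Pow(Add(-4, Mul(Mul(2, B), Mul(Rational(1, 2), Pow(B, -1)))), -1)) = Mul(2, Pow(Add(-4, 1), -1)) = Mul(2, Pow(-3, -1)) = Mul(2, Rational(-1, 3)) = Rational(-2, 3))
Function('n')(N) = Add(8, Mul(Rational(-1, 3), N)) (Function('n')(N) = Mul(Rational(-1, 3), Add(N, -24)) = Mul(Rational(-1, 3), Add(-24, N)) = Add(8, Mul(Rational(-1, 3), N)))
Mul(Add(Function('n')(48), Function('a')(s)), Pow(Add(2726, 4967), -1)) = Mul(Add(Add(8, Mul(Rational(-1, 3), 48)), Rational(-2, 3)), Pow(Add(2726, 4967), -1)) = Mul(Add(Add(8, -16), Rational(-2, 3)), Pow(7693, -1)) = Mul(Add(-8, Rational(-2, 3)), Rational(1, 7693)) = Mul(Rational(-26, 3), Rational(1, 7693)) = Rational(-26, 23079)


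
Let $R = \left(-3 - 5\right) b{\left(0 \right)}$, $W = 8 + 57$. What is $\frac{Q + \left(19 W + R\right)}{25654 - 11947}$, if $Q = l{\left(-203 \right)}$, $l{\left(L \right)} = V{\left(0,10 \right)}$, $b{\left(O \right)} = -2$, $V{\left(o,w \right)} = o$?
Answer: $\frac{139}{1523} \approx 0.091267$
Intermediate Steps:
$W = 65$
$l{\left(L \right)} = 0$
$R = 16$ ($R = \left(-3 - 5\right) \left(-2\right) = \left(-8\right) \left(-2\right) = 16$)
$Q = 0$
$\frac{Q + \left(19 W + R\right)}{25654 - 11947} = \frac{0 + \left(19 \cdot 65 + 16\right)}{25654 - 11947} = \frac{0 + \left(1235 + 16\right)}{13707} = \left(0 + 1251\right) \frac{1}{13707} = 1251 \cdot \frac{1}{13707} = \frac{139}{1523}$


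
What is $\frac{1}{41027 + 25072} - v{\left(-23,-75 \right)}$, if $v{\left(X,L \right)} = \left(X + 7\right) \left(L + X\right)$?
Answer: $- \frac{103643231}{66099} \approx -1568.0$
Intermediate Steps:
$v{\left(X,L \right)} = \left(7 + X\right) \left(L + X\right)$
$\frac{1}{41027 + 25072} - v{\left(-23,-75 \right)} = \frac{1}{41027 + 25072} - \left(\left(-23\right)^{2} + 7 \left(-75\right) + 7 \left(-23\right) - -1725\right) = \frac{1}{66099} - \left(529 - 525 - 161 + 1725\right) = \frac{1}{66099} - 1568 = - \frac{103643231}{66099}$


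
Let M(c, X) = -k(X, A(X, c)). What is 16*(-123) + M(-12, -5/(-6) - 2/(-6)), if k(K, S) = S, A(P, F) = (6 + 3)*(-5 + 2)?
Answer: -1941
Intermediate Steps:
A(P, F) = -27 (A(P, F) = 9*(-3) = -27)
M(c, X) = 27 (M(c, X) = -1*(-27) = 27)
16*(-123) + M(-12, -5/(-6) - 2/(-6)) = 16*(-123) + 27 = -1968 + 27 = -1941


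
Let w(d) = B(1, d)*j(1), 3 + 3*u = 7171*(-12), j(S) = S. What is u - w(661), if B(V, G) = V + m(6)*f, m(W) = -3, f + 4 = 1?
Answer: -28695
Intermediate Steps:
f = -3 (f = -4 + 1 = -3)
B(V, G) = 9 + V (B(V, G) = V - 3*(-3) = V + 9 = 9 + V)
u = -28685 (u = -1 + (7171*(-12))/3 = -1 + (⅓)*(-86052) = -1 - 28684 = -28685)
w(d) = 10 (w(d) = (9 + 1)*1 = 10*1 = 10)
u - w(661) = -28685 - 1*10 = -28685 - 10 = -28695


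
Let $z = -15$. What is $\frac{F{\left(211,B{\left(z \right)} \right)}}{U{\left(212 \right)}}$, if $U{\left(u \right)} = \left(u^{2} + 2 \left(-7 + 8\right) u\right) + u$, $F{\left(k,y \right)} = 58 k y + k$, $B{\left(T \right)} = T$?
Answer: $- \frac{183359}{45580} \approx -4.0228$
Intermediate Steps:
$F{\left(k,y \right)} = k + 58 k y$ ($F{\left(k,y \right)} = 58 k y + k = k + 58 k y$)
$U{\left(u \right)} = u^{2} + 3 u$ ($U{\left(u \right)} = \left(u^{2} + 2 \cdot 1 u\right) + u = \left(u^{2} + 2 u\right) + u = u^{2} + 3 u$)
$\frac{F{\left(211,B{\left(z \right)} \right)}}{U{\left(212 \right)}} = \frac{211 \left(1 + 58 \left(-15\right)\right)}{212 \left(3 + 212\right)} = \frac{211 \left(1 - 870\right)}{212 \cdot 215} = \frac{211 \left(-869\right)}{45580} = \left(-183359\right) \frac{1}{45580} = - \frac{183359}{45580}$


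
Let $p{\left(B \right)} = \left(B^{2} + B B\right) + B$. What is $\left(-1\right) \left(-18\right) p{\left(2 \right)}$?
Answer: $180$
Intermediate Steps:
$p{\left(B \right)} = B + 2 B^{2}$ ($p{\left(B \right)} = \left(B^{2} + B^{2}\right) + B = 2 B^{2} + B = B + 2 B^{2}$)
$\left(-1\right) \left(-18\right) p{\left(2 \right)} = \left(-1\right) \left(-18\right) 2 \left(1 + 2 \cdot 2\right) = 18 \cdot 2 \left(1 + 4\right) = 18 \cdot 2 \cdot 5 = 18 \cdot 10 = 180$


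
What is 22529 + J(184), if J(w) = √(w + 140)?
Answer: 22547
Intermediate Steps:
J(w) = √(140 + w)
22529 + J(184) = 22529 + √(140 + 184) = 22529 + √324 = 22529 + 18 = 22547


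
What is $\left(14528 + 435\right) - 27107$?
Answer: $-12144$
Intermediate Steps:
$\left(14528 + 435\right) - 27107 = 14963 - 27107 = -12144$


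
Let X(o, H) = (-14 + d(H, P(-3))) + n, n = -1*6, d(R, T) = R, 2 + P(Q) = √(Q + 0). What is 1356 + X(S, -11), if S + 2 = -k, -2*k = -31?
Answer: 1325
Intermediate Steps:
k = 31/2 (k = -½*(-31) = 31/2 ≈ 15.500)
P(Q) = -2 + √Q (P(Q) = -2 + √(Q + 0) = -2 + √Q)
n = -6
S = -35/2 (S = -2 - 1*31/2 = -2 - 31/2 = -35/2 ≈ -17.500)
X(o, H) = -20 + H (X(o, H) = (-14 + H) - 6 = -20 + H)
1356 + X(S, -11) = 1356 + (-20 - 11) = 1356 - 31 = 1325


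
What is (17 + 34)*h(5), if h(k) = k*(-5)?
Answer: -1275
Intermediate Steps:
h(k) = -5*k
(17 + 34)*h(5) = (17 + 34)*(-5*5) = 51*(-25) = -1275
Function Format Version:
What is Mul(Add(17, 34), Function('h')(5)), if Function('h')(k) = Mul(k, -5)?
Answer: -1275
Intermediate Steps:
Function('h')(k) = Mul(-5, k)
Mul(Add(17, 34), Function('h')(5)) = Mul(Add(17, 34), Mul(-5, 5)) = Mul(51, -25) = -1275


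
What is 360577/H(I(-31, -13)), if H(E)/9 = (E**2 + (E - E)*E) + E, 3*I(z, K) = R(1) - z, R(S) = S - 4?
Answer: 51511/124 ≈ 415.41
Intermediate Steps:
R(S) = -4 + S
I(z, K) = -1 - z/3 (I(z, K) = ((-4 + 1) - z)/3 = (-3 - z)/3 = -1 - z/3)
H(E) = 9*E + 9*E**2 (H(E) = 9*((E**2 + (E - E)*E) + E) = 9*((E**2 + 0*E) + E) = 9*((E**2 + 0) + E) = 9*(E**2 + E) = 9*(E + E**2) = 9*E + 9*E**2)
360577/H(I(-31, -13)) = 360577/((9*(-1 - 1/3*(-31))*(1 + (-1 - 1/3*(-31))))) = 360577/((9*(-1 + 31/3)*(1 + (-1 + 31/3)))) = 360577/((9*(28/3)*(1 + 28/3))) = 360577/((9*(28/3)*(31/3))) = 360577/868 = 360577*(1/868) = 51511/124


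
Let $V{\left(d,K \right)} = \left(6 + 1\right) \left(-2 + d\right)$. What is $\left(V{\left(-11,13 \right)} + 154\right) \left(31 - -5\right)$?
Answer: $2268$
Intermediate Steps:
$V{\left(d,K \right)} = -14 + 7 d$ ($V{\left(d,K \right)} = 7 \left(-2 + d\right) = -14 + 7 d$)
$\left(V{\left(-11,13 \right)} + 154\right) \left(31 - -5\right) = \left(\left(-14 + 7 \left(-11\right)\right) + 154\right) \left(31 - -5\right) = \left(\left(-14 - 77\right) + 154\right) \left(31 + 5\right) = \left(-91 + 154\right) 36 = 63 \cdot 36 = 2268$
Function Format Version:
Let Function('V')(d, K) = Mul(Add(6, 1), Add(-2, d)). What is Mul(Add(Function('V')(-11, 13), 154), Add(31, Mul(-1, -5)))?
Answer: 2268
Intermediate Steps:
Function('V')(d, K) = Add(-14, Mul(7, d)) (Function('V')(d, K) = Mul(7, Add(-2, d)) = Add(-14, Mul(7, d)))
Mul(Add(Function('V')(-11, 13), 154), Add(31, Mul(-1, -5))) = Mul(Add(Add(-14, Mul(7, -11)), 154), Add(31, Mul(-1, -5))) = Mul(Add(Add(-14, -77), 154), Add(31, 5)) = Mul(Add(-91, 154), 36) = Mul(63, 36) = 2268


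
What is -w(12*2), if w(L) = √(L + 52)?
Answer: -2*√19 ≈ -8.7178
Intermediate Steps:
w(L) = √(52 + L)
-w(12*2) = -√(52 + 12*2) = -√(52 + 24) = -√76 = -2*√19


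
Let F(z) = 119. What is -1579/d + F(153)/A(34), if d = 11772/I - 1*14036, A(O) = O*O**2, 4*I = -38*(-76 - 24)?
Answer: 890343149/7700363384 ≈ 0.11562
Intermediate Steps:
I = 950 (I = (-38*(-76 - 24))/4 = (-38*(-100))/4 = (1/4)*3800 = 950)
A(O) = O**3
d = -6661214/475 (d = 11772/950 - 1*14036 = 11772*(1/950) - 14036 = 5886/475 - 14036 = -6661214/475 ≈ -14024.)
-1579/d + F(153)/A(34) = -1579/(-6661214/475) + 119/(34**3) = -1579*(-475/6661214) + 119/39304 = 750025/6661214 + 119*(1/39304) = 750025/6661214 + 7/2312 = 890343149/7700363384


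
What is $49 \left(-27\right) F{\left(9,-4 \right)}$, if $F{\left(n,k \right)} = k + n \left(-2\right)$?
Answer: $29106$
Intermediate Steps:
$F{\left(n,k \right)} = k - 2 n$
$49 \left(-27\right) F{\left(9,-4 \right)} = 49 \left(-27\right) \left(-4 - 18\right) = - 1323 \left(-4 - 18\right) = \left(-1323\right) \left(-22\right) = 29106$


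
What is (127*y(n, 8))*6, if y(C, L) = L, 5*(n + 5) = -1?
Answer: 6096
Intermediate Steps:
n = -26/5 (n = -5 + (⅕)*(-1) = -5 - ⅕ = -26/5 ≈ -5.2000)
(127*y(n, 8))*6 = (127*8)*6 = 1016*6 = 6096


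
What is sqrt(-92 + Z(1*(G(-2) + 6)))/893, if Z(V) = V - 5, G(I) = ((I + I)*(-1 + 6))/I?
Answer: 9*I/893 ≈ 0.010078*I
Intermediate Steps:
G(I) = 10 (G(I) = ((2*I)*5)/I = (10*I)/I = 10)
Z(V) = -5 + V
sqrt(-92 + Z(1*(G(-2) + 6)))/893 = sqrt(-92 + (-5 + 1*(10 + 6)))/893 = sqrt(-92 + (-5 + 1*16))/893 = sqrt(-92 + (-5 + 16))/893 = sqrt(-92 + 11)/893 = sqrt(-81)/893 = (9*I)/893 = 9*I/893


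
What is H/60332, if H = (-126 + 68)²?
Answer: 841/15083 ≈ 0.055758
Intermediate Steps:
H = 3364 (H = (-58)² = 3364)
H/60332 = 3364/60332 = 3364*(1/60332) = 841/15083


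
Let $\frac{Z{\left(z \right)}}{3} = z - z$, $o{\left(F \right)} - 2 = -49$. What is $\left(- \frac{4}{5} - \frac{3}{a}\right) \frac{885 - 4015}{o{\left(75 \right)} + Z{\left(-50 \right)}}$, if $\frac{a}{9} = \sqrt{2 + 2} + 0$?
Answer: $- \frac{9077}{141} \approx -64.376$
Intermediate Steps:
$o{\left(F \right)} = -47$ ($o{\left(F \right)} = 2 - 49 = -47$)
$Z{\left(z \right)} = 0$ ($Z{\left(z \right)} = 3 \left(z - z\right) = 3 \cdot 0 = 0$)
$a = 18$ ($a = 9 \left(\sqrt{2 + 2} + 0\right) = 9 \left(\sqrt{4} + 0\right) = 9 \left(2 + 0\right) = 9 \cdot 2 = 18$)
$\left(- \frac{4}{5} - \frac{3}{a}\right) \frac{885 - 4015}{o{\left(75 \right)} + Z{\left(-50 \right)}} = \left(- \frac{4}{5} - \frac{3}{18}\right) \frac{885 - 4015}{-47 + 0} = \left(\left(-4\right) \frac{1}{5} - \frac{1}{6}\right) \left(- \frac{3130}{-47}\right) = \left(- \frac{4}{5} - \frac{1}{6}\right) \left(\left(-3130\right) \left(- \frac{1}{47}\right)\right) = \left(- \frac{29}{30}\right) \frac{3130}{47} = - \frac{9077}{141}$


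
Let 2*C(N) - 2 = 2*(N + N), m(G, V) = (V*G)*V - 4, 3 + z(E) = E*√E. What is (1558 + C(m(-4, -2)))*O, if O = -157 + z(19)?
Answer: -243040 + 28861*√19 ≈ -1.1724e+5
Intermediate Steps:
z(E) = -3 + E^(3/2) (z(E) = -3 + E*√E = -3 + E^(3/2))
m(G, V) = -4 + G*V² (m(G, V) = (G*V)*V - 4 = G*V² - 4 = -4 + G*V²)
C(N) = 1 + 2*N (C(N) = 1 + (2*(N + N))/2 = 1 + (2*(2*N))/2 = 1 + (4*N)/2 = 1 + 2*N)
O = -160 + 19*√19 (O = -157 + (-3 + 19^(3/2)) = -157 + (-3 + 19*√19) = -160 + 19*√19 ≈ -77.181)
(1558 + C(m(-4, -2)))*O = (1558 + (1 + 2*(-4 - 4*(-2)²)))*(-160 + 19*√19) = (1558 + (1 + 2*(-4 - 4*4)))*(-160 + 19*√19) = (1558 + (1 + 2*(-4 - 16)))*(-160 + 19*√19) = (1558 + (1 + 2*(-20)))*(-160 + 19*√19) = (1558 + (1 - 40))*(-160 + 19*√19) = (1558 - 39)*(-160 + 19*√19) = 1519*(-160 + 19*√19) = -243040 + 28861*√19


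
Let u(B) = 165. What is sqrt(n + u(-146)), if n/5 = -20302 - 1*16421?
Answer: 5*I*sqrt(7338) ≈ 428.31*I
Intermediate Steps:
n = -183615 (n = 5*(-20302 - 1*16421) = 5*(-20302 - 16421) = 5*(-36723) = -183615)
sqrt(n + u(-146)) = sqrt(-183615 + 165) = sqrt(-183450) = 5*I*sqrt(7338)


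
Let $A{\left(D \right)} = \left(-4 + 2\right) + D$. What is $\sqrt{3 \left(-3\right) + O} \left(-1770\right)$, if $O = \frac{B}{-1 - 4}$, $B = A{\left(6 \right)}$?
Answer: $- 2478 i \sqrt{5} \approx - 5541.0 i$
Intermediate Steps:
$A{\left(D \right)} = -2 + D$
$B = 4$ ($B = -2 + 6 = 4$)
$O = - \frac{4}{5}$ ($O = \frac{1}{-1 - 4} \cdot 4 = \frac{1}{-5} \cdot 4 = \left(- \frac{1}{5}\right) 4 = - \frac{4}{5} \approx -0.8$)
$\sqrt{3 \left(-3\right) + O} \left(-1770\right) = \sqrt{3 \left(-3\right) - \frac{4}{5}} \left(-1770\right) = \sqrt{-9 - \frac{4}{5}} \left(-1770\right) = \sqrt{- \frac{49}{5}} \left(-1770\right) = \frac{7 i \sqrt{5}}{5} \left(-1770\right) = - 2478 i \sqrt{5}$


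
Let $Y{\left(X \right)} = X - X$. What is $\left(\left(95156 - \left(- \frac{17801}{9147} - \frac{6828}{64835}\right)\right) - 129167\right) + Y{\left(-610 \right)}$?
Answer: $- \frac{20168862249644}{593045745} \approx -34009.0$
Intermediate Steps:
$Y{\left(X \right)} = 0$
$\left(\left(95156 - \left(- \frac{17801}{9147} - \frac{6828}{64835}\right)\right) - 129167\right) + Y{\left(-610 \right)} = \left(\left(95156 - \left(- \frac{17801}{9147} - \frac{6828}{64835}\right)\right) - 129167\right) + 0 = \left(\left(95156 - - \frac{1216583551}{593045745}\right) - 129167\right) + 0 = \left(\left(95156 + \left(\frac{6828}{64835} + \frac{17801}{9147}\right)\right) - 129167\right) + 0 = \left(\left(95156 + \frac{1216583551}{593045745}\right) - 129167\right) + 0 = \left(\frac{56433077494771}{593045745} - 129167\right) + 0 = - \frac{20168862249644}{593045745} + 0 = - \frac{20168862249644}{593045745}$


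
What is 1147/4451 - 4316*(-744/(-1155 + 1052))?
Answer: -14292505763/458453 ≈ -31176.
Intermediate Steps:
1147/4451 - 4316*(-744/(-1155 + 1052)) = 1147*(1/4451) - 4316/((-103*(-1/744))) = 1147/4451 - 4316/103/744 = 1147/4451 - 4316*744/103 = 1147/4451 - 3211104/103 = -14292505763/458453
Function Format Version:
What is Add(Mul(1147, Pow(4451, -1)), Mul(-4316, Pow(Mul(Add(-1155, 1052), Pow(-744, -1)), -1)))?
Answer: Rational(-14292505763, 458453) ≈ -31176.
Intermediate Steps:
Add(Mul(1147, Pow(4451, -1)), Mul(-4316, Pow(Mul(Add(-1155, 1052), Pow(-744, -1)), -1))) = Add(Mul(1147, Rational(1, 4451)), Mul(-4316, Pow(Mul(-103, Rational(-1, 744)), -1))) = Add(Rational(1147, 4451), Mul(-4316, Pow(Rational(103, 744), -1))) = Add(Rational(1147, 4451), Mul(-4316, Rational(744, 103))) = Add(Rational(1147, 4451), Rational(-3211104, 103)) = Rational(-14292505763, 458453)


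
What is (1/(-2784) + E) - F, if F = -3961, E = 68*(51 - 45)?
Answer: 12163295/2784 ≈ 4369.0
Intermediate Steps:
E = 408 (E = 68*6 = 408)
(1/(-2784) + E) - F = (1/(-2784) + 408) - 1*(-3961) = (-1/2784 + 408) + 3961 = 1135871/2784 + 3961 = 12163295/2784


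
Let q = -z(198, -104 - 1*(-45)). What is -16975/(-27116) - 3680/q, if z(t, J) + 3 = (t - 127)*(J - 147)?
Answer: 148540395/396679964 ≈ 0.37446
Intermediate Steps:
z(t, J) = -3 + (-147 + J)*(-127 + t) (z(t, J) = -3 + (t - 127)*(J - 147) = -3 + (-127 + t)*(-147 + J) = -3 + (-147 + J)*(-127 + t))
q = 14629 (q = -(18666 - 147*198 - 127*(-104 - 1*(-45)) + (-104 - 1*(-45))*198) = -(18666 - 29106 - 127*(-104 + 45) + (-104 + 45)*198) = -(18666 - 29106 - 127*(-59) - 59*198) = -(18666 - 29106 + 7493 - 11682) = -1*(-14629) = 14629)
-16975/(-27116) - 3680/q = -16975/(-27116) - 3680/14629 = -16975*(-1/27116) - 3680*1/14629 = 16975/27116 - 3680/14629 = 148540395/396679964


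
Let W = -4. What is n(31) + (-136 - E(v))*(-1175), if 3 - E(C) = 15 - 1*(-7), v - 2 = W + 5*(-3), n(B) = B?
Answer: 137506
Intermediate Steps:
v = -17 (v = 2 + (-4 + 5*(-3)) = 2 + (-4 - 15) = 2 - 19 = -17)
E(C) = -19 (E(C) = 3 - (15 - 1*(-7)) = 3 - (15 + 7) = 3 - 1*22 = 3 - 22 = -19)
n(31) + (-136 - E(v))*(-1175) = 31 + (-136 - 1*(-19))*(-1175) = 31 + (-136 + 19)*(-1175) = 31 - 117*(-1175) = 31 + 137475 = 137506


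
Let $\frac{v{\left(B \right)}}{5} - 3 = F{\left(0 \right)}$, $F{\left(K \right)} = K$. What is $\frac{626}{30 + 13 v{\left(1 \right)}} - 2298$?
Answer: $- \frac{516424}{225} \approx -2295.2$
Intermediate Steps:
$v{\left(B \right)} = 15$ ($v{\left(B \right)} = 15 + 5 \cdot 0 = 15 + 0 = 15$)
$\frac{626}{30 + 13 v{\left(1 \right)}} - 2298 = \frac{626}{30 + 13 \cdot 15} - 2298 = \frac{626}{30 + 195} - 2298 = \frac{626}{225} - 2298 = - \frac{516424}{225}$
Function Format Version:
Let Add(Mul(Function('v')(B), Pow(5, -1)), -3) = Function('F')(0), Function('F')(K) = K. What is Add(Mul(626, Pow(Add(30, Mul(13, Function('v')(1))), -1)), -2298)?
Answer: Rational(-516424, 225) ≈ -2295.2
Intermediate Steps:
Function('v')(B) = 15 (Function('v')(B) = Add(15, Mul(5, 0)) = Add(15, 0) = 15)
Add(Mul(626, Pow(Add(30, Mul(13, Function('v')(1))), -1)), -2298) = Add(Mul(626, Pow(Add(30, Mul(13, 15)), -1)), -2298) = Add(Mul(626, Pow(Add(30, 195), -1)), -2298) = Add(Mul(626, Pow(225, -1)), -2298) = Add(Mul(626, Rational(1, 225)), -2298) = Add(Rational(626, 225), -2298) = Rational(-516424, 225)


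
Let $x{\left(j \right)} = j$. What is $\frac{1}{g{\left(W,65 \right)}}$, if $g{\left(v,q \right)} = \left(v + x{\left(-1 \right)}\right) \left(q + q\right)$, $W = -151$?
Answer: $- \frac{1}{19760} \approx -5.0607 \cdot 10^{-5}$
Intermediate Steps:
$g{\left(v,q \right)} = 2 q \left(-1 + v\right)$ ($g{\left(v,q \right)} = \left(v - 1\right) \left(q + q\right) = \left(-1 + v\right) 2 q = 2 q \left(-1 + v\right)$)
$\frac{1}{g{\left(W,65 \right)}} = \frac{1}{2 \cdot 65 \left(-1 - 151\right)} = \frac{1}{2 \cdot 65 \left(-152\right)} = \frac{1}{-19760} = - \frac{1}{19760}$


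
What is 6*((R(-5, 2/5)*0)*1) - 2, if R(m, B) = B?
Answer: -2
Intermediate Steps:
6*((R(-5, 2/5)*0)*1) - 2 = 6*(((2/5)*0)*1) - 2 = 6*(((2*(⅕))*0)*1) - 2 = 6*(((⅖)*0)*1) - 2 = 6*(0*1) - 2 = 6*0 - 2 = 0 - 2 = -2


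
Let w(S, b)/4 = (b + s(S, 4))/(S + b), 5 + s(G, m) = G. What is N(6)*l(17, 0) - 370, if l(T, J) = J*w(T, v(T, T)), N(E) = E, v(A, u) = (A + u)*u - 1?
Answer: -370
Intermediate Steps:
s(G, m) = -5 + G
v(A, u) = -1 + u*(A + u) (v(A, u) = u*(A + u) - 1 = -1 + u*(A + u))
w(S, b) = 4*(-5 + S + b)/(S + b) (w(S, b) = 4*((b + (-5 + S))/(S + b)) = 4*((-5 + S + b)/(S + b)) = 4*(-5 + S + b)/(S + b))
l(T, J) = 4*J*(-6 + T + 2*T²)/(-1 + T + 2*T²) (l(T, J) = J*(4*(-5 + T + (-1 + T² + T*T))/(T + (-1 + T² + T*T))) = J*(4*(-5 + T + (-1 + T² + T²))/(T + (-1 + T² + T²))) = J*(4*(-5 + T + (-1 + 2*T²))/(T + (-1 + 2*T²))) = J*(4*(-6 + T + 2*T²)/(-1 + T + 2*T²)) = 4*J*(-6 + T + 2*T²)/(-1 + T + 2*T²))
N(6)*l(17, 0) - 370 = 6*(4*0*(-6 + 17 + 2*17²)/(-1 + 17 + 2*17²)) - 370 = 6*(4*0*(-6 + 17 + 2*289)/(-1 + 17 + 2*289)) - 370 = 6*(4*0*(-6 + 17 + 578)/(-1 + 17 + 578)) - 370 = 6*(4*0*589/594) - 370 = 6*(4*0*(1/594)*589) - 370 = 6*0 - 370 = 0 - 370 = -370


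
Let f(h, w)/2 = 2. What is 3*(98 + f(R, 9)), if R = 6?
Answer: 306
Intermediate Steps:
f(h, w) = 4 (f(h, w) = 2*2 = 4)
3*(98 + f(R, 9)) = 3*(98 + 4) = 3*102 = 306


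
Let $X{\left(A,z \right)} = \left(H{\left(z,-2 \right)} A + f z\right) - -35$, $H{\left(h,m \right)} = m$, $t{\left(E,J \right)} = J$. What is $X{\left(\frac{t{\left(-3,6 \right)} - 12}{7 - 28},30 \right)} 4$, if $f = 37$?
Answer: $\frac{32044}{7} \approx 4577.7$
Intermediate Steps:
$X{\left(A,z \right)} = 35 - 2 A + 37 z$ ($X{\left(A,z \right)} = \left(- 2 A + 37 z\right) - -35 = \left(- 2 A + 37 z\right) + 35 = 35 - 2 A + 37 z$)
$X{\left(\frac{t{\left(-3,6 \right)} - 12}{7 - 28},30 \right)} 4 = \left(35 - 2 \frac{6 - 12}{7 - 28} + 37 \cdot 30\right) 4 = \left(35 - 2 \left(- \frac{6}{-21}\right) + 1110\right) 4 = \left(35 - 2 \left(\left(-6\right) \left(- \frac{1}{21}\right)\right) + 1110\right) 4 = \left(35 - \frac{4}{7} + 1110\right) 4 = \frac{8011}{7} \cdot 4 = \frac{32044}{7}$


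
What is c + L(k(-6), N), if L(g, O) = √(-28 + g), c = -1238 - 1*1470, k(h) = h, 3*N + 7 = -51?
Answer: -2708 + I*√34 ≈ -2708.0 + 5.831*I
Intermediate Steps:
N = -58/3 (N = -7/3 + (⅓)*(-51) = -7/3 - 17 = -58/3 ≈ -19.333)
c = -2708 (c = -1238 - 1470 = -2708)
c + L(k(-6), N) = -2708 + √(-28 - 6) = -2708 + √(-34) = -2708 + I*√34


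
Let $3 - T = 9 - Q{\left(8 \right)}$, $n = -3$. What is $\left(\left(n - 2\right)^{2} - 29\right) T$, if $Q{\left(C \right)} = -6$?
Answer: $48$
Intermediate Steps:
$T = -12$ ($T = 3 - \left(9 - -6\right) = 3 - \left(9 + 6\right) = 3 - 15 = -12$)
$\left(\left(n - 2\right)^{2} - 29\right) T = \left(\left(-3 - 2\right)^{2} - 29\right) \left(-12\right) = \left(\left(-5\right)^{2} - 29\right) \left(-12\right) = \left(25 - 29\right) \left(-12\right) = \left(-4\right) \left(-12\right) = 48$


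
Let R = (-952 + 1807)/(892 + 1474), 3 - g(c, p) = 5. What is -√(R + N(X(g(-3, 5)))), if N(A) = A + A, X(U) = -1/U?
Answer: -√45094/182 ≈ -1.1668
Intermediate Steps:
g(c, p) = -2 (g(c, p) = 3 - 1*5 = 3 - 5 = -2)
N(A) = 2*A
R = 855/2366 ≈ 0.36137
-√(R + N(X(g(-3, 5)))) = -√(855/2366 + 2*(-1/(-2))) = -√(855/2366 + 2*(-1*(-½))) = -√(855/2366 + 2*(½)) = -√(855/2366 + 1) = -√(3221/2366) = -√45094/182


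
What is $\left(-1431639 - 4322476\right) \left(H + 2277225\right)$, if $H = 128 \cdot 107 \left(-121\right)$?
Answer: $-3567603087035$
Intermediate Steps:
$H = -1657216$ ($H = 13696 \left(-121\right) = -1657216$)
$\left(-1431639 - 4322476\right) \left(H + 2277225\right) = \left(-1431639 - 4322476\right) \left(-1657216 + 2277225\right) = \left(-5754115\right) 620009 = -3567603087035$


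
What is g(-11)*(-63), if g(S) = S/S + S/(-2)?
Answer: -819/2 ≈ -409.50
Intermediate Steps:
g(S) = 1 - S/2 (g(S) = 1 + S*(-½) = 1 - S/2)
g(-11)*(-63) = (1 - ½*(-11))*(-63) = (1 + 11/2)*(-63) = (13/2)*(-63) = -819/2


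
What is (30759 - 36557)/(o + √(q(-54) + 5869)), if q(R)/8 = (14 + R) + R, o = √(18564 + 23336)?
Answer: -5798/(√5117 + 10*√419) ≈ -20.990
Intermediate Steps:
o = 10*√419 (o = √41900 = 10*√419 ≈ 204.69)
q(R) = 112 + 16*R (q(R) = 8*((14 + R) + R) = 8*(14 + 2*R) = 112 + 16*R)
(30759 - 36557)/(o + √(q(-54) + 5869)) = (30759 - 36557)/(10*√419 + √((112 + 16*(-54)) + 5869)) = -5798/(10*√419 + √((112 - 864) + 5869)) = -5798/(10*√419 + √(-752 + 5869)) = -5798/(10*√419 + √5117) = -5798/(√5117 + 10*√419)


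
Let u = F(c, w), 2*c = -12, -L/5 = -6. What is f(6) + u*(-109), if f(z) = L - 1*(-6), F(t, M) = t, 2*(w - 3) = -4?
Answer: 690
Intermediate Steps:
L = 30 (L = -5*(-6) = 30)
w = 1 (w = 3 + (½)*(-4) = 3 - 2 = 1)
c = -6 (c = (½)*(-12) = -6)
u = -6
f(z) = 36 (f(z) = 30 - 1*(-6) = 30 + 6 = 36)
f(6) + u*(-109) = 36 - 6*(-109) = 36 + 654 = 690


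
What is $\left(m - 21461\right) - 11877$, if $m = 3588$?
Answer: $-29750$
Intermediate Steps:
$\left(m - 21461\right) - 11877 = \left(3588 - 21461\right) - 11877 = -17873 - 11877 = -29750$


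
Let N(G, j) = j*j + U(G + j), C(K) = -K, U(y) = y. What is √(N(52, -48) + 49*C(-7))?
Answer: √2651 ≈ 51.488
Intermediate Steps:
N(G, j) = G + j + j² (N(G, j) = j*j + (G + j) = j² + (G + j) = G + j + j²)
√(N(52, -48) + 49*C(-7)) = √((52 - 48 + (-48)²) + 49*(-1*(-7))) = √((52 - 48 + 2304) + 49*7) = √(2308 + 343) = √2651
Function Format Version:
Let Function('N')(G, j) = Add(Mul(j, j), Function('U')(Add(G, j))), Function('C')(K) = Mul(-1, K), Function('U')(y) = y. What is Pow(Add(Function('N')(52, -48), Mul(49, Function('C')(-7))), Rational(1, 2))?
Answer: Pow(2651, Rational(1, 2)) ≈ 51.488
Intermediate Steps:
Function('N')(G, j) = Add(G, j, Pow(j, 2)) (Function('N')(G, j) = Add(Mul(j, j), Add(G, j)) = Add(Pow(j, 2), Add(G, j)) = Add(G, j, Pow(j, 2)))
Pow(Add(Function('N')(52, -48), Mul(49, Function('C')(-7))), Rational(1, 2)) = Pow(Add(Add(52, -48, Pow(-48, 2)), Mul(49, Mul(-1, -7))), Rational(1, 2)) = Pow(Add(Add(52, -48, 2304), Mul(49, 7)), Rational(1, 2)) = Pow(Add(2308, 343), Rational(1, 2)) = Pow(2651, Rational(1, 2))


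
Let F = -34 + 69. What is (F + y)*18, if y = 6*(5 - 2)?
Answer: 954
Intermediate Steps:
F = 35
y = 18 (y = 6*3 = 18)
(F + y)*18 = (35 + 18)*18 = 53*18 = 954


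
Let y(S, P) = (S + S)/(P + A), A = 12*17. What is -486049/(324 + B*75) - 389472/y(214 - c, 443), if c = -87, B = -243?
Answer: -2255275730243/5388201 ≈ -4.1856e+5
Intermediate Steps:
A = 204
y(S, P) = 2*S/(204 + P) (y(S, P) = (S + S)/(P + 204) = (2*S)/(204 + P) = 2*S/(204 + P))
-486049/(324 + B*75) - 389472/y(214 - c, 443) = -486049/(324 - 243*75) - 389472*(204 + 443)/(2*(214 - 1*(-87))) = -486049/(324 - 18225) - 389472*647/(2*(214 + 87)) = -486049/(-17901) - 389472/(2*301*(1/647)) = -486049*(-1/17901) - 389472/602/647 = 486049/17901 - 389472*647/602 = 486049/17901 - 125994192/301 = -2255275730243/5388201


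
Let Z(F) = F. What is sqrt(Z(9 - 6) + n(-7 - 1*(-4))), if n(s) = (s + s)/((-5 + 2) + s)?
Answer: 2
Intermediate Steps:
n(s) = 2*s/(-3 + s) (n(s) = (2*s)/(-3 + s) = 2*s/(-3 + s))
sqrt(Z(9 - 6) + n(-7 - 1*(-4))) = sqrt((9 - 6) + 2*(-7 - 1*(-4))/(-3 + (-7 - 1*(-4)))) = sqrt(3 + 2*(-7 + 4)/(-3 + (-7 + 4))) = sqrt(3 + 2*(-3)/(-3 - 3)) = sqrt(3 + 2*(-3)/(-6)) = sqrt(3 + 2*(-3)*(-1/6)) = sqrt(3 + 1) = sqrt(4) = 2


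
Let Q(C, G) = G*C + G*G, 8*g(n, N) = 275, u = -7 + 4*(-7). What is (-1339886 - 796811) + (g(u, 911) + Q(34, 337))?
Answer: -16093085/8 ≈ -2.0116e+6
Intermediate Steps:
u = -35 (u = -7 - 28 = -35)
g(n, N) = 275/8 (g(n, N) = (⅛)*275 = 275/8)
Q(C, G) = G² + C*G (Q(C, G) = C*G + G² = G² + C*G)
(-1339886 - 796811) + (g(u, 911) + Q(34, 337)) = (-1339886 - 796811) + (275/8 + 337*(34 + 337)) = -2136697 + (275/8 + 337*371) = -2136697 + (275/8 + 125027) = -2136697 + 1000491/8 = -16093085/8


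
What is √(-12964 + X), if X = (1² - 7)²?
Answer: 8*I*√202 ≈ 113.7*I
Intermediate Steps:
X = 36 (X = (1 - 7)² = (-6)² = 36)
√(-12964 + X) = √(-12964 + 36) = √(-12928) = 8*I*√202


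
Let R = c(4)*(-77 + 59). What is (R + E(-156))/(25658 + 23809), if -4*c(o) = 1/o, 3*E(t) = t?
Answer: -37/35976 ≈ -0.0010285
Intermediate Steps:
E(t) = t/3
c(o) = -1/(4*o)
R = 9/8 (R = (-¼/4)*(-77 + 59) = -¼*¼*(-18) = -1/16*(-18) = 9/8 ≈ 1.1250)
(R + E(-156))/(25658 + 23809) = (9/8 + (⅓)*(-156))/(25658 + 23809) = (9/8 - 52)/49467 = -407/8*1/49467 = -37/35976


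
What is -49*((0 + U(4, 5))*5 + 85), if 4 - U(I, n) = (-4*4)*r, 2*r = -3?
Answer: 735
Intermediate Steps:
r = -3/2 (r = (1/2)*(-3) = -3/2 ≈ -1.5000)
U(I, n) = -20 (U(I, n) = 4 - (-4*4)*(-3)/2 = 4 - (-16)*(-3)/2 = 4 - 1*24 = 4 - 24 = -20)
-49*((0 + U(4, 5))*5 + 85) = -49*((0 - 20)*5 + 85) = -49*(-20*5 + 85) = -49*(-100 + 85) = -49*(-15) = 735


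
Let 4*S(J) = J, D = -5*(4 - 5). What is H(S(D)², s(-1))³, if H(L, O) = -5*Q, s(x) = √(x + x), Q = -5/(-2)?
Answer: -15625/8 ≈ -1953.1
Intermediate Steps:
D = 5 (D = -5*(-1) = 5)
S(J) = J/4
Q = 5/2 (Q = -5*(-½) = 5/2 ≈ 2.5000)
s(x) = √2*√x (s(x) = √(2*x) = √2*√x)
H(L, O) = -25/2 (H(L, O) = -5*5/2 = -25/2)
H(S(D)², s(-1))³ = (-25/2)³ = -15625/8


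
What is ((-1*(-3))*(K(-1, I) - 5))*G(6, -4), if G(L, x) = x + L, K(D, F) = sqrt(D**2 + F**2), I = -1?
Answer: -30 + 6*sqrt(2) ≈ -21.515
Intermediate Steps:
G(L, x) = L + x
((-1*(-3))*(K(-1, I) - 5))*G(6, -4) = ((-1*(-3))*(sqrt((-1)**2 + (-1)**2) - 5))*(6 - 4) = (3*(sqrt(1 + 1) - 5))*2 = (3*(sqrt(2) - 5))*2 = (3*(-5 + sqrt(2)))*2 = (-15 + 3*sqrt(2))*2 = -30 + 6*sqrt(2)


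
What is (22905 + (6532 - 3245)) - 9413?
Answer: 16779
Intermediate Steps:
(22905 + (6532 - 3245)) - 9413 = (22905 + 3287) - 9413 = 26192 - 9413 = 16779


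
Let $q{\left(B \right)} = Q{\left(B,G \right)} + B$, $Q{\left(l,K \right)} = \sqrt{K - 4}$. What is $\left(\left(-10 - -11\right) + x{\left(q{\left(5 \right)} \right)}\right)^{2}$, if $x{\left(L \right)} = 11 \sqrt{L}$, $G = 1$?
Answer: $\left(1 + 11 \sqrt{5 + i \sqrt{3}}\right)^{2} \approx 655.91 + 217.98 i$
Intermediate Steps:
$Q{\left(l,K \right)} = \sqrt{-4 + K}$
$q{\left(B \right)} = B + i \sqrt{3}$ ($q{\left(B \right)} = \sqrt{-4 + 1} + B = \sqrt{-3} + B = i \sqrt{3} + B = B + i \sqrt{3}$)
$\left(\left(-10 - -11\right) + x{\left(q{\left(5 \right)} \right)}\right)^{2} = \left(\left(-10 - -11\right) + 11 \sqrt{5 + i \sqrt{3}}\right)^{2} = \left(\left(-10 + 11\right) + 11 \sqrt{5 + i \sqrt{3}}\right)^{2} = \left(1 + 11 \sqrt{5 + i \sqrt{3}}\right)^{2}$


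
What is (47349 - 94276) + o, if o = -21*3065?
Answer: -111292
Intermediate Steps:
o = -64365
(47349 - 94276) + o = (47349 - 94276) - 64365 = -46927 - 64365 = -111292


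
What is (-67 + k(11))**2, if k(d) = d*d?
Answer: 2916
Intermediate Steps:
k(d) = d**2
(-67 + k(11))**2 = (-67 + 11**2)**2 = (-67 + 121)**2 = 54**2 = 2916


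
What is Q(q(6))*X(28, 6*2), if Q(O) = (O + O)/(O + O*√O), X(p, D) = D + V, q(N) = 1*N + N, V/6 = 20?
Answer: -24 + 48*√3 ≈ 59.138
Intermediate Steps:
V = 120 (V = 6*20 = 120)
q(N) = 2*N (q(N) = N + N = 2*N)
X(p, D) = 120 + D (X(p, D) = D + 120 = 120 + D)
Q(O) = 2*O/(O + O^(3/2)) (Q(O) = (2*O)/(O + O^(3/2)) = 2*O/(O + O^(3/2)))
Q(q(6))*X(28, 6*2) = (2*(2*6)/(2*6 + (2*6)^(3/2)))*(120 + 6*2) = (2*12/(12 + 12^(3/2)))*(120 + 12) = (2*12/(12 + 24*√3))*132 = (24/(12 + 24*√3))*132 = 3168/(12 + 24*√3)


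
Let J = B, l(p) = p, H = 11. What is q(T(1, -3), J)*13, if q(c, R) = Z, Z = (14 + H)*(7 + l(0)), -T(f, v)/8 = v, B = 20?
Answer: 2275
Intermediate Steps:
T(f, v) = -8*v
J = 20
Z = 175 (Z = (14 + 11)*(7 + 0) = 25*7 = 175)
q(c, R) = 175
q(T(1, -3), J)*13 = 175*13 = 2275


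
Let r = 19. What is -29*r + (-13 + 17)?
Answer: -547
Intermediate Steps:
-29*r + (-13 + 17) = -29*19 + (-13 + 17) = -551 + 4 = -547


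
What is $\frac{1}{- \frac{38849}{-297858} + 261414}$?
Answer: $\frac{297858}{77864290061} \approx 3.8253 \cdot 10^{-6}$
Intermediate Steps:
$\frac{1}{- \frac{38849}{-297858} + 261414} = \frac{1}{\left(-38849\right) \left(- \frac{1}{297858}\right) + 261414} = \frac{1}{\frac{38849}{297858} + 261414} = \frac{1}{\frac{77864290061}{297858}} = \frac{297858}{77864290061}$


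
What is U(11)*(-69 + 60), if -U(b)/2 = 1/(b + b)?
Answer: 9/11 ≈ 0.81818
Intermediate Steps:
U(b) = -1/b (U(b) = -2/(b + b) = -2*1/(2*b) = -1/b)
U(11)*(-69 + 60) = (-1/11)*(-69 + 60) = -1*1/11*(-9) = -1/11*(-9) = 9/11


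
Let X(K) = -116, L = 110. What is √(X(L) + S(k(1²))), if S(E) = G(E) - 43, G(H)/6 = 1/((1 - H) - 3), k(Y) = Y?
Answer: I*√161 ≈ 12.689*I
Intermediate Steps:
G(H) = 6/(-2 - H) (G(H) = 6/((1 - H) - 3) = 6/(-2 - H))
S(E) = -43 - 6/(2 + E) (S(E) = -6/(2 + E) - 43 = -43 - 6/(2 + E))
√(X(L) + S(k(1²))) = √(-116 + (-92 - 43*1²)/(2 + 1²)) = √(-116 + (-92 - 43*1)/(2 + 1)) = √(-116 + (-92 - 43)/3) = √(-116 + (⅓)*(-135)) = √(-116 - 45) = √(-161) = I*√161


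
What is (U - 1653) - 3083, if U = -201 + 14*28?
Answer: -4545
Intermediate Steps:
U = 191 (U = -201 + 392 = 191)
(U - 1653) - 3083 = (191 - 1653) - 3083 = -1462 - 3083 = -4545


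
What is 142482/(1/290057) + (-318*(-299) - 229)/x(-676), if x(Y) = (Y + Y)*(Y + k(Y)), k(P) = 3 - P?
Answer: 167625968283691/4056 ≈ 4.1328e+10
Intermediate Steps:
x(Y) = 6*Y (x(Y) = (Y + Y)*(Y + (3 - Y)) = (2*Y)*3 = 6*Y)
142482/(1/290057) + (-318*(-299) - 229)/x(-676) = 142482/(1/290057) + (-318*(-299) - 229)/((6*(-676))) = 142482/(1/290057) + (95082 - 229)/(-4056) = 142482*290057 + 94853*(-1/4056) = 41327901474 - 94853/4056 = 167625968283691/4056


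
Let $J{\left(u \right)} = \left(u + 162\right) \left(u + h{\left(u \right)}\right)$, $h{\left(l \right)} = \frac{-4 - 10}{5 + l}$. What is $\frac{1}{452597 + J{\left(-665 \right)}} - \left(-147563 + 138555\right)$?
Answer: $\frac{2339709446042}{259736839} \approx 9008.0$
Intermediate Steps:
$h{\left(l \right)} = - \frac{14}{5 + l}$
$J{\left(u \right)} = \left(162 + u\right) \left(u - \frac{14}{5 + u}\right)$ ($J{\left(u \right)} = \left(u + 162\right) \left(u - \frac{14}{5 + u}\right) = \left(162 + u\right) \left(u - \frac{14}{5 + u}\right)$)
$\frac{1}{452597 + J{\left(-665 \right)}} - \left(-147563 + 138555\right) = \frac{1}{452597 + \frac{-2268 - -9310 - 665 \left(5 - 665\right) \left(162 - 665\right)}{5 - 665}} - \left(-147563 + 138555\right) = \frac{1}{452597 + \frac{-2268 + 9310 - \left(-438900\right) \left(-503\right)}{-660}} - -9008 = \frac{1}{452597 - \frac{-2268 + 9310 - 220766700}{660}} + 9008 = \frac{1}{452597 - - \frac{110379829}{330}} + 9008 = \frac{1}{452597 + \frac{110379829}{330}} + 9008 = \frac{1}{\frac{259736839}{330}} + 9008 = \frac{330}{259736839} + 9008 = \frac{2339709446042}{259736839}$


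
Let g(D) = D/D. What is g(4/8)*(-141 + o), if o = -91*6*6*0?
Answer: -141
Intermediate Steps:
g(D) = 1
o = 0 (o = -3276*0 = -91*0 = 0)
g(4/8)*(-141 + o) = 1*(-141 + 0) = 1*(-141) = -141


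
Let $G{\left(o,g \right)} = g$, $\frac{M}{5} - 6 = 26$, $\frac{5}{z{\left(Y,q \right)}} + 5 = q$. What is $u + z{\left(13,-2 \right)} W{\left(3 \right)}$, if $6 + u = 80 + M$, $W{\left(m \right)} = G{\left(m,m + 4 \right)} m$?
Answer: $219$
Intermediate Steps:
$z{\left(Y,q \right)} = \frac{5}{-5 + q}$
$M = 160$ ($M = 30 + 5 \cdot 26 = 30 + 130 = 160$)
$W{\left(m \right)} = m \left(4 + m\right)$ ($W{\left(m \right)} = \left(m + 4\right) m = \left(4 + m\right) m = m \left(4 + m\right)$)
$u = 234$ ($u = -6 + \left(80 + 160\right) = -6 + 240 = 234$)
$u + z{\left(13,-2 \right)} W{\left(3 \right)} = 234 + \frac{5}{-5 - 2} \cdot 3 \left(4 + 3\right) = 234 + \frac{5}{-7} \cdot 3 \cdot 7 = 234 + 5 \left(- \frac{1}{7}\right) 21 = 234 - 15 = 219$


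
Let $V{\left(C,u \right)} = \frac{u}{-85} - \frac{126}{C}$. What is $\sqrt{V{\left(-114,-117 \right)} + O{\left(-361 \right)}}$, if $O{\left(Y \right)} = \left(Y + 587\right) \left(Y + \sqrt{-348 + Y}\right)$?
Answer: $\frac{\sqrt{-212788171930 + 589458850 i \sqrt{709}}}{1615} \approx 10.527 + 285.82 i$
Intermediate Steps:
$O{\left(Y \right)} = \left(587 + Y\right) \left(Y + \sqrt{-348 + Y}\right)$
$V{\left(C,u \right)} = - \frac{126}{C} - \frac{u}{85}$ ($V{\left(C,u \right)} = u \left(- \frac{1}{85}\right) - \frac{126}{C} = - \frac{u}{85} - \frac{126}{C} = - \frac{126}{C} - \frac{u}{85}$)
$\sqrt{V{\left(-114,-117 \right)} + O{\left(-361 \right)}} = \sqrt{\left(- \frac{126}{-114} - - \frac{117}{85}\right) + \left(\left(-361\right)^{2} + 587 \left(-361\right) + 587 \sqrt{-348 - 361} - 361 \sqrt{-348 - 361}\right)} = \sqrt{\left(\left(-126\right) \left(- \frac{1}{114}\right) + \frac{117}{85}\right) + \left(130321 - 211907 + 587 \sqrt{-709} - 361 \sqrt{-709}\right)} = \sqrt{\left(\frac{21}{19} + \frac{117}{85}\right) + \left(130321 - 211907 + 587 i \sqrt{709} - 361 i \sqrt{709}\right)} = \sqrt{\frac{4008}{1615} + \left(130321 - 211907 + 587 i \sqrt{709} - 361 i \sqrt{709}\right)} = \sqrt{\frac{4008}{1615} - \left(81586 - 226 i \sqrt{709}\right)} = \sqrt{- \frac{131757382}{1615} + 226 i \sqrt{709}}$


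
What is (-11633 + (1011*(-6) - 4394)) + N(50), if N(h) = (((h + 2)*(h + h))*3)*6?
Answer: 71507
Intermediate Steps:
N(h) = 36*h*(2 + h) (N(h) = (((2 + h)*(2*h))*3)*6 = ((2*h*(2 + h))*3)*6 = (6*h*(2 + h))*6 = 36*h*(2 + h))
(-11633 + (1011*(-6) - 4394)) + N(50) = (-11633 + (1011*(-6) - 4394)) + 36*50*(2 + 50) = (-11633 + (-6066 - 4394)) + 36*50*52 = (-11633 - 10460) + 93600 = -22093 + 93600 = 71507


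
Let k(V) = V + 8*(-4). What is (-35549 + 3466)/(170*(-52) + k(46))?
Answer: 32083/8826 ≈ 3.6351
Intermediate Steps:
k(V) = -32 + V (k(V) = V - 32 = -32 + V)
(-35549 + 3466)/(170*(-52) + k(46)) = (-35549 + 3466)/(170*(-52) + (-32 + 46)) = -32083/(-8840 + 14) = -32083/(-8826) = -32083*(-1/8826) = 32083/8826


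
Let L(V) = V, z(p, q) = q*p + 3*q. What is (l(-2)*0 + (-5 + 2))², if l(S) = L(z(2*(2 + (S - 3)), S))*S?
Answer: 9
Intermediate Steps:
z(p, q) = 3*q + p*q (z(p, q) = p*q + 3*q = 3*q + p*q)
l(S) = S²*(1 + 2*S) (l(S) = (S*(3 + 2*(2 + (S - 3))))*S = (S*(3 + 2*(2 + (-3 + S))))*S = (S*(3 + 2*(-1 + S)))*S = (S*(3 + (-2 + 2*S)))*S = (S*(1 + 2*S))*S = S²*(1 + 2*S))
(l(-2)*0 + (-5 + 2))² = (((-2)²*(1 + 2*(-2)))*0 + (-5 + 2))² = ((4*(1 - 4))*0 - 3)² = ((4*(-3))*0 - 3)² = (-12*0 - 3)² = (0 - 3)² = (-3)² = 9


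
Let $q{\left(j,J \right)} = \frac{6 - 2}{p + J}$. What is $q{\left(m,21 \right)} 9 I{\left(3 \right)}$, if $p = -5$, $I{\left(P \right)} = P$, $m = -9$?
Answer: $\frac{27}{4} \approx 6.75$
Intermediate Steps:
$q{\left(j,J \right)} = \frac{4}{-5 + J}$ ($q{\left(j,J \right)} = \frac{6 - 2}{-5 + J} = \frac{4}{-5 + J}$)
$q{\left(m,21 \right)} 9 I{\left(3 \right)} = \frac{4}{-5 + 21} \cdot 9 \cdot 3 = \frac{4}{16} \cdot 27 = 4 \cdot \frac{1}{16} \cdot 27 = \frac{1}{4} \cdot 27 = \frac{27}{4}$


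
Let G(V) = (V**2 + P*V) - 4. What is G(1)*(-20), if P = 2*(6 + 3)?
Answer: -300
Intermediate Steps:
P = 18 (P = 2*9 = 18)
G(V) = -4 + V**2 + 18*V (G(V) = (V**2 + 18*V) - 4 = -4 + V**2 + 18*V)
G(1)*(-20) = (-4 + 1**2 + 18*1)*(-20) = (-4 + 1 + 18)*(-20) = 15*(-20) = -300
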